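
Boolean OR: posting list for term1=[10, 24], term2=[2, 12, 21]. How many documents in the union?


Boolean OR: find union of posting lists
term1 docs: [10, 24]
term2 docs: [2, 12, 21]
Union: [2, 10, 12, 21, 24]
|union| = 5

5


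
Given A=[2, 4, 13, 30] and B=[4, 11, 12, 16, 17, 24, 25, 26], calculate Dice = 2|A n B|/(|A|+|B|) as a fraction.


A intersect B = [4]
|A intersect B| = 1
|A| = 4, |B| = 8
Dice = 2*1 / (4+8)
= 2 / 12 = 1/6

1/6


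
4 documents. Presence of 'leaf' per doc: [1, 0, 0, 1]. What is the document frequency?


Checking each document for 'leaf':
Doc 1: present
Doc 2: absent
Doc 3: absent
Doc 4: present
df = sum of presences = 1 + 0 + 0 + 1 = 2

2


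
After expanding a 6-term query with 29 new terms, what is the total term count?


Original terms: 6
Expansion terms: 29
Total = 6 + 29 = 35

35


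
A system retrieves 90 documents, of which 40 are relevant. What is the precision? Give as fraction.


Precision = relevant_retrieved / total_retrieved
= 40 / 90
= 40 / (40 + 50)
= 4/9

4/9


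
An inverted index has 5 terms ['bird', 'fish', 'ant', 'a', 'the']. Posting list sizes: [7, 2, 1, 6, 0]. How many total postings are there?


Summing posting list sizes:
'bird': 7 postings
'fish': 2 postings
'ant': 1 postings
'a': 6 postings
'the': 0 postings
Total = 7 + 2 + 1 + 6 + 0 = 16

16


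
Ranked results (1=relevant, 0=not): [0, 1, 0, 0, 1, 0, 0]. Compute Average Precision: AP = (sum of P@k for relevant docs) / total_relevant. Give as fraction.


Computing P@k for each relevant position:
Position 1: not relevant
Position 2: relevant, P@2 = 1/2 = 1/2
Position 3: not relevant
Position 4: not relevant
Position 5: relevant, P@5 = 2/5 = 2/5
Position 6: not relevant
Position 7: not relevant
Sum of P@k = 1/2 + 2/5 = 9/10
AP = 9/10 / 2 = 9/20

9/20


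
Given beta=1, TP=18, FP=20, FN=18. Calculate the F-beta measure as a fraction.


P = TP/(TP+FP) = 18/38 = 9/19
R = TP/(TP+FN) = 18/36 = 1/2
beta^2 = 1^2 = 1
(1 + beta^2) = 2
Numerator = (1+beta^2)*P*R = 9/19
Denominator = beta^2*P + R = 9/19 + 1/2 = 37/38
F_beta = 18/37

18/37


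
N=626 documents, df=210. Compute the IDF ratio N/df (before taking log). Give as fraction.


IDF ratio = N / df
= 626 / 210
= 313/105

313/105


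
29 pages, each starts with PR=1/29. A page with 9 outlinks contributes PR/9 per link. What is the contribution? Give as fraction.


Initial PR = 1/29 = 1/29
Outlinks = 9
Contribution per link = PR / outlinks
= 1/29 / 9
= 1/261

1/261


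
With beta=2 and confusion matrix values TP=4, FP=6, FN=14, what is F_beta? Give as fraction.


P = TP/(TP+FP) = 4/10 = 2/5
R = TP/(TP+FN) = 4/18 = 2/9
beta^2 = 2^2 = 4
(1 + beta^2) = 5
Numerator = (1+beta^2)*P*R = 4/9
Denominator = beta^2*P + R = 8/5 + 2/9 = 82/45
F_beta = 10/41

10/41


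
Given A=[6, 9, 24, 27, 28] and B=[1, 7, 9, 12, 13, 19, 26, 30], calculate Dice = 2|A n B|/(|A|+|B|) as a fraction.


A intersect B = [9]
|A intersect B| = 1
|A| = 5, |B| = 8
Dice = 2*1 / (5+8)
= 2 / 13 = 2/13

2/13


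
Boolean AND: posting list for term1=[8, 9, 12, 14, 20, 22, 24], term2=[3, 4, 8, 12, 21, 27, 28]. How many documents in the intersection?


Boolean AND: find intersection of posting lists
term1 docs: [8, 9, 12, 14, 20, 22, 24]
term2 docs: [3, 4, 8, 12, 21, 27, 28]
Intersection: [8, 12]
|intersection| = 2

2


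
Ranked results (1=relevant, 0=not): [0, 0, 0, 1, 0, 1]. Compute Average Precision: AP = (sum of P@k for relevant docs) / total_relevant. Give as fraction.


Computing P@k for each relevant position:
Position 1: not relevant
Position 2: not relevant
Position 3: not relevant
Position 4: relevant, P@4 = 1/4 = 1/4
Position 5: not relevant
Position 6: relevant, P@6 = 2/6 = 1/3
Sum of P@k = 1/4 + 1/3 = 7/12
AP = 7/12 / 2 = 7/24

7/24


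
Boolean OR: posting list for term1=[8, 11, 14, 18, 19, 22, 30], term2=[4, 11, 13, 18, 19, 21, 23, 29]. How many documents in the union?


Boolean OR: find union of posting lists
term1 docs: [8, 11, 14, 18, 19, 22, 30]
term2 docs: [4, 11, 13, 18, 19, 21, 23, 29]
Union: [4, 8, 11, 13, 14, 18, 19, 21, 22, 23, 29, 30]
|union| = 12

12


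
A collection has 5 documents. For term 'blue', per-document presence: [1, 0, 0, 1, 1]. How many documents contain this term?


Checking each document for 'blue':
Doc 1: present
Doc 2: absent
Doc 3: absent
Doc 4: present
Doc 5: present
df = sum of presences = 1 + 0 + 0 + 1 + 1 = 3

3


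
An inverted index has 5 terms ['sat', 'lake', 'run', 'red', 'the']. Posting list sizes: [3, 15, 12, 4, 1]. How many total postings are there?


Summing posting list sizes:
'sat': 3 postings
'lake': 15 postings
'run': 12 postings
'red': 4 postings
'the': 1 postings
Total = 3 + 15 + 12 + 4 + 1 = 35

35


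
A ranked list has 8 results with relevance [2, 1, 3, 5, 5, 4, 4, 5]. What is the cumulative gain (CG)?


Cumulative Gain = sum of relevance scores
Position 1: rel=2, running sum=2
Position 2: rel=1, running sum=3
Position 3: rel=3, running sum=6
Position 4: rel=5, running sum=11
Position 5: rel=5, running sum=16
Position 6: rel=4, running sum=20
Position 7: rel=4, running sum=24
Position 8: rel=5, running sum=29
CG = 29

29


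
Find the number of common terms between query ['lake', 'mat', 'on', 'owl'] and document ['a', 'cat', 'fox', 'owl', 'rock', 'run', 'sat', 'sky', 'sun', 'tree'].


Query terms: ['lake', 'mat', 'on', 'owl']
Document terms: ['a', 'cat', 'fox', 'owl', 'rock', 'run', 'sat', 'sky', 'sun', 'tree']
Common terms: ['owl']
Overlap count = 1

1


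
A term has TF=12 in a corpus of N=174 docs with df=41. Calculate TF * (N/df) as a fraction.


TF * (N/df)
= 12 * (174/41)
= 12 * 174/41
= 2088/41

2088/41


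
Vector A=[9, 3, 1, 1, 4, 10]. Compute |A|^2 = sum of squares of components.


|A|^2 = sum of squared components
A[0]^2 = 9^2 = 81
A[1]^2 = 3^2 = 9
A[2]^2 = 1^2 = 1
A[3]^2 = 1^2 = 1
A[4]^2 = 4^2 = 16
A[5]^2 = 10^2 = 100
Sum = 81 + 9 + 1 + 1 + 16 + 100 = 208

208


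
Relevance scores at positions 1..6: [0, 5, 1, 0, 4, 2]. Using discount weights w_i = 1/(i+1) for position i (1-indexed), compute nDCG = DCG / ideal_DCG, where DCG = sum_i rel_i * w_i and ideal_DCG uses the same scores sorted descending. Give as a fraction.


Position discount weights w_i = 1/(i+1) for i=1..6:
Weights = [1/2, 1/3, 1/4, 1/5, 1/6, 1/7]
Actual relevance: [0, 5, 1, 0, 4, 2]
DCG = 0/2 + 5/3 + 1/4 + 0/5 + 4/6 + 2/7 = 241/84
Ideal relevance (sorted desc): [5, 4, 2, 1, 0, 0]
Ideal DCG = 5/2 + 4/3 + 2/4 + 1/5 + 0/6 + 0/7 = 68/15
nDCG = DCG / ideal_DCG = 241/84 / 68/15 = 1205/1904

1205/1904


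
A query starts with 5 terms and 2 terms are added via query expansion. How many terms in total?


Original terms: 5
Expansion terms: 2
Total = 5 + 2 = 7

7


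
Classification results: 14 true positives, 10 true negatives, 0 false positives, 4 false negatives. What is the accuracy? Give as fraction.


Accuracy = (TP + TN) / (TP + TN + FP + FN)
TP + TN = 14 + 10 = 24
Total = 14 + 10 + 0 + 4 = 28
Accuracy = 24 / 28 = 6/7

6/7


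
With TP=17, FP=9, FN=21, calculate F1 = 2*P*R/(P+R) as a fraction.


F1 = 2 * P * R / (P + R)
P = TP/(TP+FP) = 17/26 = 17/26
R = TP/(TP+FN) = 17/38 = 17/38
2 * P * R = 2 * 17/26 * 17/38 = 289/494
P + R = 17/26 + 17/38 = 272/247
F1 = 289/494 / 272/247 = 17/32

17/32


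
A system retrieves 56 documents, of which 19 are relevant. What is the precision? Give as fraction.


Precision = relevant_retrieved / total_retrieved
= 19 / 56
= 19 / (19 + 37)
= 19/56

19/56


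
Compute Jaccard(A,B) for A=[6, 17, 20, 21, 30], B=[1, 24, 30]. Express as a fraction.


A intersect B = [30]
|A intersect B| = 1
A union B = [1, 6, 17, 20, 21, 24, 30]
|A union B| = 7
Jaccard = 1/7 = 1/7

1/7


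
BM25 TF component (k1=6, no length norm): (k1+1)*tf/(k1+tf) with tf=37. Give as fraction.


BM25 TF component = (k1+1)*tf / (k1+tf)
k1 = 6, tf = 37
Numerator = (6+1)*37 = 259
Denominator = 6 + 37 = 43
= 259/43 = 259/43

259/43


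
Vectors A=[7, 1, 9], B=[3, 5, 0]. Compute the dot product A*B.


Dot product = sum of element-wise products
A[0]*B[0] = 7*3 = 21
A[1]*B[1] = 1*5 = 5
A[2]*B[2] = 9*0 = 0
Sum = 21 + 5 + 0 = 26

26


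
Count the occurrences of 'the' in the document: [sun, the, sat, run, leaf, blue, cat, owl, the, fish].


Document has 10 words
Scanning for 'the':
Found at positions: [1, 8]
Count = 2

2


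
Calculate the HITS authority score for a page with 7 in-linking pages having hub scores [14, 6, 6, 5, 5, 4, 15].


Authority = sum of hub scores of in-linkers
In-link 1: hub score = 14
In-link 2: hub score = 6
In-link 3: hub score = 6
In-link 4: hub score = 5
In-link 5: hub score = 5
In-link 6: hub score = 4
In-link 7: hub score = 15
Authority = 14 + 6 + 6 + 5 + 5 + 4 + 15 = 55

55


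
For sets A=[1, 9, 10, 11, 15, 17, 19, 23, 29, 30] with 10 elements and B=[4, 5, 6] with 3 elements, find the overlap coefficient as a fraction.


A intersect B = []
|A intersect B| = 0
min(|A|, |B|) = min(10, 3) = 3
Overlap = 0 / 3 = 0

0


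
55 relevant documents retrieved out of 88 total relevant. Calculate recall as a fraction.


Recall = retrieved_relevant / total_relevant
= 55 / 88
= 55 / (55 + 33)
= 5/8

5/8


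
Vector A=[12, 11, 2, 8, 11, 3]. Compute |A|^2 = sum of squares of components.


|A|^2 = sum of squared components
A[0]^2 = 12^2 = 144
A[1]^2 = 11^2 = 121
A[2]^2 = 2^2 = 4
A[3]^2 = 8^2 = 64
A[4]^2 = 11^2 = 121
A[5]^2 = 3^2 = 9
Sum = 144 + 121 + 4 + 64 + 121 + 9 = 463

463


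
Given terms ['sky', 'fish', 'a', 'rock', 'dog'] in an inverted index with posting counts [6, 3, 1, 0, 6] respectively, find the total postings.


Summing posting list sizes:
'sky': 6 postings
'fish': 3 postings
'a': 1 postings
'rock': 0 postings
'dog': 6 postings
Total = 6 + 3 + 1 + 0 + 6 = 16

16


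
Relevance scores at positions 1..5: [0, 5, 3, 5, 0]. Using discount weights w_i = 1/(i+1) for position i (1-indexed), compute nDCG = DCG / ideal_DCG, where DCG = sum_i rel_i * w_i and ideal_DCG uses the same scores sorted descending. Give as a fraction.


Position discount weights w_i = 1/(i+1) for i=1..5:
Weights = [1/2, 1/3, 1/4, 1/5, 1/6]
Actual relevance: [0, 5, 3, 5, 0]
DCG = 0/2 + 5/3 + 3/4 + 5/5 + 0/6 = 41/12
Ideal relevance (sorted desc): [5, 5, 3, 0, 0]
Ideal DCG = 5/2 + 5/3 + 3/4 + 0/5 + 0/6 = 59/12
nDCG = DCG / ideal_DCG = 41/12 / 59/12 = 41/59

41/59


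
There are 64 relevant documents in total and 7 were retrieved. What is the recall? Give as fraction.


Recall = retrieved_relevant / total_relevant
= 7 / 64
= 7 / (7 + 57)
= 7/64

7/64


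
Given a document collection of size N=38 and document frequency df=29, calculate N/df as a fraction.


IDF ratio = N / df
= 38 / 29
= 38/29

38/29


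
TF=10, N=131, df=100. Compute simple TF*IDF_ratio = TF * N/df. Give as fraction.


TF * (N/df)
= 10 * (131/100)
= 10 * 131/100
= 131/10

131/10


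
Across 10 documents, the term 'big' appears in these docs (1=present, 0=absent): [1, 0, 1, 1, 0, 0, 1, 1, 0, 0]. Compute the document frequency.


Checking each document for 'big':
Doc 1: present
Doc 2: absent
Doc 3: present
Doc 4: present
Doc 5: absent
Doc 6: absent
Doc 7: present
Doc 8: present
Doc 9: absent
Doc 10: absent
df = sum of presences = 1 + 0 + 1 + 1 + 0 + 0 + 1 + 1 + 0 + 0 = 5

5


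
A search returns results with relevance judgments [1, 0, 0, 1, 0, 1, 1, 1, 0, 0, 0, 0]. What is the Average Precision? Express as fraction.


Computing P@k for each relevant position:
Position 1: relevant, P@1 = 1/1 = 1
Position 2: not relevant
Position 3: not relevant
Position 4: relevant, P@4 = 2/4 = 1/2
Position 5: not relevant
Position 6: relevant, P@6 = 3/6 = 1/2
Position 7: relevant, P@7 = 4/7 = 4/7
Position 8: relevant, P@8 = 5/8 = 5/8
Position 9: not relevant
Position 10: not relevant
Position 11: not relevant
Position 12: not relevant
Sum of P@k = 1 + 1/2 + 1/2 + 4/7 + 5/8 = 179/56
AP = 179/56 / 5 = 179/280

179/280


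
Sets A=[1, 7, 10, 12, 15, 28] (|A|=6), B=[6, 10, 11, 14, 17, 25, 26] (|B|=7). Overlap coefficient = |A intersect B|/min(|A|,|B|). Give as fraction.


A intersect B = [10]
|A intersect B| = 1
min(|A|, |B|) = min(6, 7) = 6
Overlap = 1 / 6 = 1/6

1/6


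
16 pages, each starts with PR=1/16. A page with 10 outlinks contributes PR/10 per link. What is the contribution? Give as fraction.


Initial PR = 1/16 = 1/16
Outlinks = 10
Contribution per link = PR / outlinks
= 1/16 / 10
= 1/160

1/160


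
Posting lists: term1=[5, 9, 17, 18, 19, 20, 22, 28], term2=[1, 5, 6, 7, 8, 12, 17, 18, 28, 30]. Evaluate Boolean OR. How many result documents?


Boolean OR: find union of posting lists
term1 docs: [5, 9, 17, 18, 19, 20, 22, 28]
term2 docs: [1, 5, 6, 7, 8, 12, 17, 18, 28, 30]
Union: [1, 5, 6, 7, 8, 9, 12, 17, 18, 19, 20, 22, 28, 30]
|union| = 14

14


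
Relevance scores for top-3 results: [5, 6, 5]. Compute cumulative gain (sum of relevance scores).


Cumulative Gain = sum of relevance scores
Position 1: rel=5, running sum=5
Position 2: rel=6, running sum=11
Position 3: rel=5, running sum=16
CG = 16

16


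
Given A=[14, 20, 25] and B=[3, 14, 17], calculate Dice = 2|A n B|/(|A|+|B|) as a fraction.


A intersect B = [14]
|A intersect B| = 1
|A| = 3, |B| = 3
Dice = 2*1 / (3+3)
= 2 / 6 = 1/3

1/3


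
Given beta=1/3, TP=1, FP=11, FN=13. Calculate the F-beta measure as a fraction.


P = TP/(TP+FP) = 1/12 = 1/12
R = TP/(TP+FN) = 1/14 = 1/14
beta^2 = 1/3^2 = 1/9
(1 + beta^2) = 10/9
Numerator = (1+beta^2)*P*R = 5/756
Denominator = beta^2*P + R = 1/108 + 1/14 = 61/756
F_beta = 5/61

5/61


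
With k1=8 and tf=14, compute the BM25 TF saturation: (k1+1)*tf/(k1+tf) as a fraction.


BM25 TF component = (k1+1)*tf / (k1+tf)
k1 = 8, tf = 14
Numerator = (8+1)*14 = 126
Denominator = 8 + 14 = 22
= 126/22 = 63/11

63/11


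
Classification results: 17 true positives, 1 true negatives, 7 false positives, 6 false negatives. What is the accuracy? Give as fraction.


Accuracy = (TP + TN) / (TP + TN + FP + FN)
TP + TN = 17 + 1 = 18
Total = 17 + 1 + 7 + 6 = 31
Accuracy = 18 / 31 = 18/31

18/31


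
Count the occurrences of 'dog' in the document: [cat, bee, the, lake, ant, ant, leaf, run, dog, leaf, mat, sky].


Document has 12 words
Scanning for 'dog':
Found at positions: [8]
Count = 1

1


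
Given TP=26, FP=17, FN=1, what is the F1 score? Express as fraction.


F1 = 2 * P * R / (P + R)
P = TP/(TP+FP) = 26/43 = 26/43
R = TP/(TP+FN) = 26/27 = 26/27
2 * P * R = 2 * 26/43 * 26/27 = 1352/1161
P + R = 26/43 + 26/27 = 1820/1161
F1 = 1352/1161 / 1820/1161 = 26/35

26/35


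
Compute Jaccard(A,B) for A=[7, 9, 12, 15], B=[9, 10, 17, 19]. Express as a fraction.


A intersect B = [9]
|A intersect B| = 1
A union B = [7, 9, 10, 12, 15, 17, 19]
|A union B| = 7
Jaccard = 1/7 = 1/7

1/7


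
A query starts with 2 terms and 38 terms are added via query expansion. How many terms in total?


Original terms: 2
Expansion terms: 38
Total = 2 + 38 = 40

40


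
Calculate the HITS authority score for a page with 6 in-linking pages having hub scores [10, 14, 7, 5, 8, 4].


Authority = sum of hub scores of in-linkers
In-link 1: hub score = 10
In-link 2: hub score = 14
In-link 3: hub score = 7
In-link 4: hub score = 5
In-link 5: hub score = 8
In-link 6: hub score = 4
Authority = 10 + 14 + 7 + 5 + 8 + 4 = 48

48


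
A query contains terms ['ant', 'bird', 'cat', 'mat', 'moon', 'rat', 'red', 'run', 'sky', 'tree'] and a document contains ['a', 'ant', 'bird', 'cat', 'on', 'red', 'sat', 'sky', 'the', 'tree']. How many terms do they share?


Query terms: ['ant', 'bird', 'cat', 'mat', 'moon', 'rat', 'red', 'run', 'sky', 'tree']
Document terms: ['a', 'ant', 'bird', 'cat', 'on', 'red', 'sat', 'sky', 'the', 'tree']
Common terms: ['ant', 'bird', 'cat', 'red', 'sky', 'tree']
Overlap count = 6

6


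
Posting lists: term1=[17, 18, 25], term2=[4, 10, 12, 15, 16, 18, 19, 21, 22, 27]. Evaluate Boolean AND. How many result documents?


Boolean AND: find intersection of posting lists
term1 docs: [17, 18, 25]
term2 docs: [4, 10, 12, 15, 16, 18, 19, 21, 22, 27]
Intersection: [18]
|intersection| = 1

1


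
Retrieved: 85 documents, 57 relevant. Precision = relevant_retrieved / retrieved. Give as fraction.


Precision = relevant_retrieved / total_retrieved
= 57 / 85
= 57 / (57 + 28)
= 57/85

57/85


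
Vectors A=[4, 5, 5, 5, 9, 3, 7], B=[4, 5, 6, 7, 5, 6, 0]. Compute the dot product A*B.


Dot product = sum of element-wise products
A[0]*B[0] = 4*4 = 16
A[1]*B[1] = 5*5 = 25
A[2]*B[2] = 5*6 = 30
A[3]*B[3] = 5*7 = 35
A[4]*B[4] = 9*5 = 45
A[5]*B[5] = 3*6 = 18
A[6]*B[6] = 7*0 = 0
Sum = 16 + 25 + 30 + 35 + 45 + 18 + 0 = 169

169


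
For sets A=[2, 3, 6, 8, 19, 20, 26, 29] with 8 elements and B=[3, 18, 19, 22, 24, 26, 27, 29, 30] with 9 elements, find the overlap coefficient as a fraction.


A intersect B = [3, 19, 26, 29]
|A intersect B| = 4
min(|A|, |B|) = min(8, 9) = 8
Overlap = 4 / 8 = 1/2

1/2


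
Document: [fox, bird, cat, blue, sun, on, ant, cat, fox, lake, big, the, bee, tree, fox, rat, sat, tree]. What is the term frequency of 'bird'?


Document has 18 words
Scanning for 'bird':
Found at positions: [1]
Count = 1

1


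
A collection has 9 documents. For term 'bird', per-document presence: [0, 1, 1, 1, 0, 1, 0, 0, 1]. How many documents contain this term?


Checking each document for 'bird':
Doc 1: absent
Doc 2: present
Doc 3: present
Doc 4: present
Doc 5: absent
Doc 6: present
Doc 7: absent
Doc 8: absent
Doc 9: present
df = sum of presences = 0 + 1 + 1 + 1 + 0 + 1 + 0 + 0 + 1 = 5

5


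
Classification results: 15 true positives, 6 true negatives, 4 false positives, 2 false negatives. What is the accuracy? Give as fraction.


Accuracy = (TP + TN) / (TP + TN + FP + FN)
TP + TN = 15 + 6 = 21
Total = 15 + 6 + 4 + 2 = 27
Accuracy = 21 / 27 = 7/9

7/9


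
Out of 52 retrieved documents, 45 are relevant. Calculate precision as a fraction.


Precision = relevant_retrieved / total_retrieved
= 45 / 52
= 45 / (45 + 7)
= 45/52

45/52


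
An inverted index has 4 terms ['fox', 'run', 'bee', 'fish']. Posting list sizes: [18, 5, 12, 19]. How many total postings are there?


Summing posting list sizes:
'fox': 18 postings
'run': 5 postings
'bee': 12 postings
'fish': 19 postings
Total = 18 + 5 + 12 + 19 = 54

54


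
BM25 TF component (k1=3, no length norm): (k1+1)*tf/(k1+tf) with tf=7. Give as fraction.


BM25 TF component = (k1+1)*tf / (k1+tf)
k1 = 3, tf = 7
Numerator = (3+1)*7 = 28
Denominator = 3 + 7 = 10
= 28/10 = 14/5

14/5


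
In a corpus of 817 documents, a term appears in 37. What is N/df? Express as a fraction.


IDF ratio = N / df
= 817 / 37
= 817/37

817/37


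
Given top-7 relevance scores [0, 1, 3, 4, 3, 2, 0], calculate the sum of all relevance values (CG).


Cumulative Gain = sum of relevance scores
Position 1: rel=0, running sum=0
Position 2: rel=1, running sum=1
Position 3: rel=3, running sum=4
Position 4: rel=4, running sum=8
Position 5: rel=3, running sum=11
Position 6: rel=2, running sum=13
Position 7: rel=0, running sum=13
CG = 13

13


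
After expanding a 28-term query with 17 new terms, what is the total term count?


Original terms: 28
Expansion terms: 17
Total = 28 + 17 = 45

45


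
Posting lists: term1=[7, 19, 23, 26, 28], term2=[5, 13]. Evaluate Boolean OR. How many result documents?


Boolean OR: find union of posting lists
term1 docs: [7, 19, 23, 26, 28]
term2 docs: [5, 13]
Union: [5, 7, 13, 19, 23, 26, 28]
|union| = 7

7


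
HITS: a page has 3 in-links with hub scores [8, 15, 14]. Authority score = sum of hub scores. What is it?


Authority = sum of hub scores of in-linkers
In-link 1: hub score = 8
In-link 2: hub score = 15
In-link 3: hub score = 14
Authority = 8 + 15 + 14 = 37

37


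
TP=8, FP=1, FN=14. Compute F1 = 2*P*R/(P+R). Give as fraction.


F1 = 2 * P * R / (P + R)
P = TP/(TP+FP) = 8/9 = 8/9
R = TP/(TP+FN) = 8/22 = 4/11
2 * P * R = 2 * 8/9 * 4/11 = 64/99
P + R = 8/9 + 4/11 = 124/99
F1 = 64/99 / 124/99 = 16/31

16/31


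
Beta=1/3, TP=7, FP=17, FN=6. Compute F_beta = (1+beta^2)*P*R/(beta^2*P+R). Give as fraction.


P = TP/(TP+FP) = 7/24 = 7/24
R = TP/(TP+FN) = 7/13 = 7/13
beta^2 = 1/3^2 = 1/9
(1 + beta^2) = 10/9
Numerator = (1+beta^2)*P*R = 245/1404
Denominator = beta^2*P + R = 7/216 + 7/13 = 1603/2808
F_beta = 70/229

70/229


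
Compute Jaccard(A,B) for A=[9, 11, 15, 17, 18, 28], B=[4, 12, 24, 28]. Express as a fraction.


A intersect B = [28]
|A intersect B| = 1
A union B = [4, 9, 11, 12, 15, 17, 18, 24, 28]
|A union B| = 9
Jaccard = 1/9 = 1/9

1/9


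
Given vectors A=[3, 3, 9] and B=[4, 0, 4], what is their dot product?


Dot product = sum of element-wise products
A[0]*B[0] = 3*4 = 12
A[1]*B[1] = 3*0 = 0
A[2]*B[2] = 9*4 = 36
Sum = 12 + 0 + 36 = 48

48


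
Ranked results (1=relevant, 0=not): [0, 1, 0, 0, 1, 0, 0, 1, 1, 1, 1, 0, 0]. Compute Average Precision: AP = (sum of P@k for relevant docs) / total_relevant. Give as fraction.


Computing P@k for each relevant position:
Position 1: not relevant
Position 2: relevant, P@2 = 1/2 = 1/2
Position 3: not relevant
Position 4: not relevant
Position 5: relevant, P@5 = 2/5 = 2/5
Position 6: not relevant
Position 7: not relevant
Position 8: relevant, P@8 = 3/8 = 3/8
Position 9: relevant, P@9 = 4/9 = 4/9
Position 10: relevant, P@10 = 5/10 = 1/2
Position 11: relevant, P@11 = 6/11 = 6/11
Position 12: not relevant
Position 13: not relevant
Sum of P@k = 1/2 + 2/5 + 3/8 + 4/9 + 1/2 + 6/11 = 10949/3960
AP = 10949/3960 / 6 = 10949/23760

10949/23760


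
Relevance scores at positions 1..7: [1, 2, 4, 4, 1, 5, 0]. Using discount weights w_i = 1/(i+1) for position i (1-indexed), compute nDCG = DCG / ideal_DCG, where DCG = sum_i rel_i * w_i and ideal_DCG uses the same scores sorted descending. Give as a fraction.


Position discount weights w_i = 1/(i+1) for i=1..7:
Weights = [1/2, 1/3, 1/4, 1/5, 1/6, 1/7, 1/8]
Actual relevance: [1, 2, 4, 4, 1, 5, 0]
DCG = 1/2 + 2/3 + 4/4 + 4/5 + 1/6 + 5/7 + 0/8 = 404/105
Ideal relevance (sorted desc): [5, 4, 4, 2, 1, 1, 0]
Ideal DCG = 5/2 + 4/3 + 4/4 + 2/5 + 1/6 + 1/7 + 0/8 = 194/35
nDCG = DCG / ideal_DCG = 404/105 / 194/35 = 202/291

202/291


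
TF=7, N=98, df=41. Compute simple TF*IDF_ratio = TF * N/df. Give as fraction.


TF * (N/df)
= 7 * (98/41)
= 7 * 98/41
= 686/41

686/41


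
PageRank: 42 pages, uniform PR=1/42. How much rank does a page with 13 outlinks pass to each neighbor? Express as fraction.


Initial PR = 1/42 = 1/42
Outlinks = 13
Contribution per link = PR / outlinks
= 1/42 / 13
= 1/546

1/546


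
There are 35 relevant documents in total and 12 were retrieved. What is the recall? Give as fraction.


Recall = retrieved_relevant / total_relevant
= 12 / 35
= 12 / (12 + 23)
= 12/35

12/35


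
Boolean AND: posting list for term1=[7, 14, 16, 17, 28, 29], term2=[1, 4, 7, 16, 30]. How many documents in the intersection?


Boolean AND: find intersection of posting lists
term1 docs: [7, 14, 16, 17, 28, 29]
term2 docs: [1, 4, 7, 16, 30]
Intersection: [7, 16]
|intersection| = 2

2


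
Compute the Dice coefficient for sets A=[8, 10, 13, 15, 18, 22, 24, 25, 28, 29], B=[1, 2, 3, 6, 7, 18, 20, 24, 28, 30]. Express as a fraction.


A intersect B = [18, 24, 28]
|A intersect B| = 3
|A| = 10, |B| = 10
Dice = 2*3 / (10+10)
= 6 / 20 = 3/10

3/10


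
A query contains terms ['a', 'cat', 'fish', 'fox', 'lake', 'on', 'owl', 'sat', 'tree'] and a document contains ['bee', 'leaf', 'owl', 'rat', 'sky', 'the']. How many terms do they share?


Query terms: ['a', 'cat', 'fish', 'fox', 'lake', 'on', 'owl', 'sat', 'tree']
Document terms: ['bee', 'leaf', 'owl', 'rat', 'sky', 'the']
Common terms: ['owl']
Overlap count = 1

1


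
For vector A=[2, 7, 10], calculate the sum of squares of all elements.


|A|^2 = sum of squared components
A[0]^2 = 2^2 = 4
A[1]^2 = 7^2 = 49
A[2]^2 = 10^2 = 100
Sum = 4 + 49 + 100 = 153

153


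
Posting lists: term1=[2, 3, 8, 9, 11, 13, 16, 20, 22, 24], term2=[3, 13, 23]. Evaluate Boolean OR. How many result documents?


Boolean OR: find union of posting lists
term1 docs: [2, 3, 8, 9, 11, 13, 16, 20, 22, 24]
term2 docs: [3, 13, 23]
Union: [2, 3, 8, 9, 11, 13, 16, 20, 22, 23, 24]
|union| = 11

11


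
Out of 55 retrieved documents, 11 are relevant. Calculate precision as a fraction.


Precision = relevant_retrieved / total_retrieved
= 11 / 55
= 11 / (11 + 44)
= 1/5

1/5


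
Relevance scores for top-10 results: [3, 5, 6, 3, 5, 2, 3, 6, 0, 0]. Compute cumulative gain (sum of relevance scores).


Cumulative Gain = sum of relevance scores
Position 1: rel=3, running sum=3
Position 2: rel=5, running sum=8
Position 3: rel=6, running sum=14
Position 4: rel=3, running sum=17
Position 5: rel=5, running sum=22
Position 6: rel=2, running sum=24
Position 7: rel=3, running sum=27
Position 8: rel=6, running sum=33
Position 9: rel=0, running sum=33
Position 10: rel=0, running sum=33
CG = 33

33


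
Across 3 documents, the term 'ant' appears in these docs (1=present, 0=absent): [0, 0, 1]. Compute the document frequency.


Checking each document for 'ant':
Doc 1: absent
Doc 2: absent
Doc 3: present
df = sum of presences = 0 + 0 + 1 = 1

1


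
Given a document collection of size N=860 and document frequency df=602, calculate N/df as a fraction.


IDF ratio = N / df
= 860 / 602
= 10/7

10/7


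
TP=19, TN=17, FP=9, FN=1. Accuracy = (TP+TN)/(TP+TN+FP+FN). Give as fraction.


Accuracy = (TP + TN) / (TP + TN + FP + FN)
TP + TN = 19 + 17 = 36
Total = 19 + 17 + 9 + 1 = 46
Accuracy = 36 / 46 = 18/23

18/23


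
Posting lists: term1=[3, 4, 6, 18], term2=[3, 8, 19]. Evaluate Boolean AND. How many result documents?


Boolean AND: find intersection of posting lists
term1 docs: [3, 4, 6, 18]
term2 docs: [3, 8, 19]
Intersection: [3]
|intersection| = 1

1


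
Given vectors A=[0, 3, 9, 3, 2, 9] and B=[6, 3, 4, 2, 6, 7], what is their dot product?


Dot product = sum of element-wise products
A[0]*B[0] = 0*6 = 0
A[1]*B[1] = 3*3 = 9
A[2]*B[2] = 9*4 = 36
A[3]*B[3] = 3*2 = 6
A[4]*B[4] = 2*6 = 12
A[5]*B[5] = 9*7 = 63
Sum = 0 + 9 + 36 + 6 + 12 + 63 = 126

126


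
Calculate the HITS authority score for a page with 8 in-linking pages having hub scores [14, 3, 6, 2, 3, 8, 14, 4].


Authority = sum of hub scores of in-linkers
In-link 1: hub score = 14
In-link 2: hub score = 3
In-link 3: hub score = 6
In-link 4: hub score = 2
In-link 5: hub score = 3
In-link 6: hub score = 8
In-link 7: hub score = 14
In-link 8: hub score = 4
Authority = 14 + 3 + 6 + 2 + 3 + 8 + 14 + 4 = 54

54


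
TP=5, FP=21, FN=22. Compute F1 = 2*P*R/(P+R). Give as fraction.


F1 = 2 * P * R / (P + R)
P = TP/(TP+FP) = 5/26 = 5/26
R = TP/(TP+FN) = 5/27 = 5/27
2 * P * R = 2 * 5/26 * 5/27 = 25/351
P + R = 5/26 + 5/27 = 265/702
F1 = 25/351 / 265/702 = 10/53

10/53


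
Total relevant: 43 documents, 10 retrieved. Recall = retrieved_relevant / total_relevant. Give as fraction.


Recall = retrieved_relevant / total_relevant
= 10 / 43
= 10 / (10 + 33)
= 10/43

10/43


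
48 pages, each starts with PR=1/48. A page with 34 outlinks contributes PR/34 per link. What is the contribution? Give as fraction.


Initial PR = 1/48 = 1/48
Outlinks = 34
Contribution per link = PR / outlinks
= 1/48 / 34
= 1/1632

1/1632


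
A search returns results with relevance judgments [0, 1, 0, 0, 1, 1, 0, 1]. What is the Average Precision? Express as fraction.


Computing P@k for each relevant position:
Position 1: not relevant
Position 2: relevant, P@2 = 1/2 = 1/2
Position 3: not relevant
Position 4: not relevant
Position 5: relevant, P@5 = 2/5 = 2/5
Position 6: relevant, P@6 = 3/6 = 1/2
Position 7: not relevant
Position 8: relevant, P@8 = 4/8 = 1/2
Sum of P@k = 1/2 + 2/5 + 1/2 + 1/2 = 19/10
AP = 19/10 / 4 = 19/40

19/40


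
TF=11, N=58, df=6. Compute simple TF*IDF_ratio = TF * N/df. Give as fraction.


TF * (N/df)
= 11 * (58/6)
= 11 * 29/3
= 319/3

319/3


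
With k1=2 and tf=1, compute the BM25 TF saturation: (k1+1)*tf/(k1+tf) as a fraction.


BM25 TF component = (k1+1)*tf / (k1+tf)
k1 = 2, tf = 1
Numerator = (2+1)*1 = 3
Denominator = 2 + 1 = 3
= 3/3 = 1

1


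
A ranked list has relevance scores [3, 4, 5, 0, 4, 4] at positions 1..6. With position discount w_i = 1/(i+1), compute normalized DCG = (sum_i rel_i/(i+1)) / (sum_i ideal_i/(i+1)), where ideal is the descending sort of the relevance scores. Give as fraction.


Position discount weights w_i = 1/(i+1) for i=1..6:
Weights = [1/2, 1/3, 1/4, 1/5, 1/6, 1/7]
Actual relevance: [3, 4, 5, 0, 4, 4]
DCG = 3/2 + 4/3 + 5/4 + 0/5 + 4/6 + 4/7 = 149/28
Ideal relevance (sorted desc): [5, 4, 4, 4, 3, 0]
Ideal DCG = 5/2 + 4/3 + 4/4 + 4/5 + 3/6 + 0/7 = 92/15
nDCG = DCG / ideal_DCG = 149/28 / 92/15 = 2235/2576

2235/2576


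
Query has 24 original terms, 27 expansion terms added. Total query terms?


Original terms: 24
Expansion terms: 27
Total = 24 + 27 = 51

51


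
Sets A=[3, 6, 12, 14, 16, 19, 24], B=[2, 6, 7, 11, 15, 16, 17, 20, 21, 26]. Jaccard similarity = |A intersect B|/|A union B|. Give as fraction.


A intersect B = [6, 16]
|A intersect B| = 2
A union B = [2, 3, 6, 7, 11, 12, 14, 15, 16, 17, 19, 20, 21, 24, 26]
|A union B| = 15
Jaccard = 2/15 = 2/15

2/15


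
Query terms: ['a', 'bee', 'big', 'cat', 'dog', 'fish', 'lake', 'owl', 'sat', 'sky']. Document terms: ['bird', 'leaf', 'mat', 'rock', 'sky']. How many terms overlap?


Query terms: ['a', 'bee', 'big', 'cat', 'dog', 'fish', 'lake', 'owl', 'sat', 'sky']
Document terms: ['bird', 'leaf', 'mat', 'rock', 'sky']
Common terms: ['sky']
Overlap count = 1

1


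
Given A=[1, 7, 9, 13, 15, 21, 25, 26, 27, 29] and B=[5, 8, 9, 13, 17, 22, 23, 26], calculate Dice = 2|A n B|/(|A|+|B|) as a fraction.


A intersect B = [9, 13, 26]
|A intersect B| = 3
|A| = 10, |B| = 8
Dice = 2*3 / (10+8)
= 6 / 18 = 1/3

1/3


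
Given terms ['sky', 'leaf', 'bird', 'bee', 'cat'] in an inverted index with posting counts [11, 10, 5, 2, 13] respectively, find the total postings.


Summing posting list sizes:
'sky': 11 postings
'leaf': 10 postings
'bird': 5 postings
'bee': 2 postings
'cat': 13 postings
Total = 11 + 10 + 5 + 2 + 13 = 41

41


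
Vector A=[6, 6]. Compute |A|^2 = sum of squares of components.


|A|^2 = sum of squared components
A[0]^2 = 6^2 = 36
A[1]^2 = 6^2 = 36
Sum = 36 + 36 = 72

72


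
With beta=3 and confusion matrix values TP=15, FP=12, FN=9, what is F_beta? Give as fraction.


P = TP/(TP+FP) = 15/27 = 5/9
R = TP/(TP+FN) = 15/24 = 5/8
beta^2 = 3^2 = 9
(1 + beta^2) = 10
Numerator = (1+beta^2)*P*R = 125/36
Denominator = beta^2*P + R = 5 + 5/8 = 45/8
F_beta = 50/81

50/81


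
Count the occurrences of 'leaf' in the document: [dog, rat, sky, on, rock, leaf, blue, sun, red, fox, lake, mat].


Document has 12 words
Scanning for 'leaf':
Found at positions: [5]
Count = 1

1


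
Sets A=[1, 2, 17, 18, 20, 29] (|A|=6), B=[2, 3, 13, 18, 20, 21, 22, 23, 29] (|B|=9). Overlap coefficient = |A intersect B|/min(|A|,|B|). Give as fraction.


A intersect B = [2, 18, 20, 29]
|A intersect B| = 4
min(|A|, |B|) = min(6, 9) = 6
Overlap = 4 / 6 = 2/3

2/3


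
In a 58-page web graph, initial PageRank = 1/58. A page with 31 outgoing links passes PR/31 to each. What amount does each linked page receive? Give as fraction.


Initial PR = 1/58 = 1/58
Outlinks = 31
Contribution per link = PR / outlinks
= 1/58 / 31
= 1/1798

1/1798


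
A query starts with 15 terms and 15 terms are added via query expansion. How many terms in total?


Original terms: 15
Expansion terms: 15
Total = 15 + 15 = 30

30


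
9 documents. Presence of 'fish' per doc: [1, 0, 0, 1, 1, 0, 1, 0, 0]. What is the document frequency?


Checking each document for 'fish':
Doc 1: present
Doc 2: absent
Doc 3: absent
Doc 4: present
Doc 5: present
Doc 6: absent
Doc 7: present
Doc 8: absent
Doc 9: absent
df = sum of presences = 1 + 0 + 0 + 1 + 1 + 0 + 1 + 0 + 0 = 4

4


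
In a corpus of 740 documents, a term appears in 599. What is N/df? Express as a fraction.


IDF ratio = N / df
= 740 / 599
= 740/599

740/599


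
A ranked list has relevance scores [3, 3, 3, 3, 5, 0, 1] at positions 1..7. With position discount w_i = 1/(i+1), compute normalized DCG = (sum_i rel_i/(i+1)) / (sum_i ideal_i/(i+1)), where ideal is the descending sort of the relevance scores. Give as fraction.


Position discount weights w_i = 1/(i+1) for i=1..7:
Weights = [1/2, 1/3, 1/4, 1/5, 1/6, 1/7, 1/8]
Actual relevance: [3, 3, 3, 3, 5, 0, 1]
DCG = 3/2 + 3/3 + 3/4 + 3/5 + 5/6 + 0/7 + 1/8 = 577/120
Ideal relevance (sorted desc): [5, 3, 3, 3, 3, 1, 0]
Ideal DCG = 5/2 + 3/3 + 3/4 + 3/5 + 3/6 + 1/7 + 0/8 = 769/140
nDCG = DCG / ideal_DCG = 577/120 / 769/140 = 4039/4614

4039/4614


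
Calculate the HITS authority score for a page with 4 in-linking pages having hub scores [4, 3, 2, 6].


Authority = sum of hub scores of in-linkers
In-link 1: hub score = 4
In-link 2: hub score = 3
In-link 3: hub score = 2
In-link 4: hub score = 6
Authority = 4 + 3 + 2 + 6 = 15

15


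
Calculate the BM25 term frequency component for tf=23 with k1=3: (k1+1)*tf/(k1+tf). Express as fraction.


BM25 TF component = (k1+1)*tf / (k1+tf)
k1 = 3, tf = 23
Numerator = (3+1)*23 = 92
Denominator = 3 + 23 = 26
= 92/26 = 46/13

46/13


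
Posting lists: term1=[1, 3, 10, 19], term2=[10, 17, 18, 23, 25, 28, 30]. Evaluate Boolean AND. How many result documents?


Boolean AND: find intersection of posting lists
term1 docs: [1, 3, 10, 19]
term2 docs: [10, 17, 18, 23, 25, 28, 30]
Intersection: [10]
|intersection| = 1

1


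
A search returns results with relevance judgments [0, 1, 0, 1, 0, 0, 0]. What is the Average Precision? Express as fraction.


Computing P@k for each relevant position:
Position 1: not relevant
Position 2: relevant, P@2 = 1/2 = 1/2
Position 3: not relevant
Position 4: relevant, P@4 = 2/4 = 1/2
Position 5: not relevant
Position 6: not relevant
Position 7: not relevant
Sum of P@k = 1/2 + 1/2 = 1
AP = 1 / 2 = 1/2

1/2


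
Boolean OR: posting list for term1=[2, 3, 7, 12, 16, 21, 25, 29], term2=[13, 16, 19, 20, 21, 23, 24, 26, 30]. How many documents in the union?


Boolean OR: find union of posting lists
term1 docs: [2, 3, 7, 12, 16, 21, 25, 29]
term2 docs: [13, 16, 19, 20, 21, 23, 24, 26, 30]
Union: [2, 3, 7, 12, 13, 16, 19, 20, 21, 23, 24, 25, 26, 29, 30]
|union| = 15

15


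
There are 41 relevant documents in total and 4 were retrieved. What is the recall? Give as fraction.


Recall = retrieved_relevant / total_relevant
= 4 / 41
= 4 / (4 + 37)
= 4/41

4/41


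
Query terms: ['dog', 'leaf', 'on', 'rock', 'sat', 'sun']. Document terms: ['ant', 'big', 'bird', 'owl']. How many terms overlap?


Query terms: ['dog', 'leaf', 'on', 'rock', 'sat', 'sun']
Document terms: ['ant', 'big', 'bird', 'owl']
Common terms: []
Overlap count = 0

0


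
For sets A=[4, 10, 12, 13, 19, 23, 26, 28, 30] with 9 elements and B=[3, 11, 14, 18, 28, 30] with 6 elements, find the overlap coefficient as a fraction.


A intersect B = [28, 30]
|A intersect B| = 2
min(|A|, |B|) = min(9, 6) = 6
Overlap = 2 / 6 = 1/3

1/3


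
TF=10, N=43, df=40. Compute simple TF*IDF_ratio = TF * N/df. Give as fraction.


TF * (N/df)
= 10 * (43/40)
= 10 * 43/40
= 43/4

43/4


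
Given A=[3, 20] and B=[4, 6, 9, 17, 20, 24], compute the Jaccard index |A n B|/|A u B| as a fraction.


A intersect B = [20]
|A intersect B| = 1
A union B = [3, 4, 6, 9, 17, 20, 24]
|A union B| = 7
Jaccard = 1/7 = 1/7

1/7


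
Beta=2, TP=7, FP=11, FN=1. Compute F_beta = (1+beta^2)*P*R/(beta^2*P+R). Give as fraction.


P = TP/(TP+FP) = 7/18 = 7/18
R = TP/(TP+FN) = 7/8 = 7/8
beta^2 = 2^2 = 4
(1 + beta^2) = 5
Numerator = (1+beta^2)*P*R = 245/144
Denominator = beta^2*P + R = 14/9 + 7/8 = 175/72
F_beta = 7/10

7/10


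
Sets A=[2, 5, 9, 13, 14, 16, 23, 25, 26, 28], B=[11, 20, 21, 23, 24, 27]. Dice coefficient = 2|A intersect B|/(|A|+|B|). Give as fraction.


A intersect B = [23]
|A intersect B| = 1
|A| = 10, |B| = 6
Dice = 2*1 / (10+6)
= 2 / 16 = 1/8

1/8


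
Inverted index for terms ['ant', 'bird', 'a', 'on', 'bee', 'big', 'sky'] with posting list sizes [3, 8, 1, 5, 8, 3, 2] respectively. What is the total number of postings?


Summing posting list sizes:
'ant': 3 postings
'bird': 8 postings
'a': 1 postings
'on': 5 postings
'bee': 8 postings
'big': 3 postings
'sky': 2 postings
Total = 3 + 8 + 1 + 5 + 8 + 3 + 2 = 30

30


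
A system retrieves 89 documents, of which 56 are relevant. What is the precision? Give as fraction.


Precision = relevant_retrieved / total_retrieved
= 56 / 89
= 56 / (56 + 33)
= 56/89

56/89


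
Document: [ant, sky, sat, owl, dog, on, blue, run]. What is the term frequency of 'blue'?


Document has 8 words
Scanning for 'blue':
Found at positions: [6]
Count = 1

1


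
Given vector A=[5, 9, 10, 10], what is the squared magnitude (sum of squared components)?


|A|^2 = sum of squared components
A[0]^2 = 5^2 = 25
A[1]^2 = 9^2 = 81
A[2]^2 = 10^2 = 100
A[3]^2 = 10^2 = 100
Sum = 25 + 81 + 100 + 100 = 306

306


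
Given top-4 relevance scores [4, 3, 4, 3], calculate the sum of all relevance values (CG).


Cumulative Gain = sum of relevance scores
Position 1: rel=4, running sum=4
Position 2: rel=3, running sum=7
Position 3: rel=4, running sum=11
Position 4: rel=3, running sum=14
CG = 14

14


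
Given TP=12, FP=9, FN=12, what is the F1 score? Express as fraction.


F1 = 2 * P * R / (P + R)
P = TP/(TP+FP) = 12/21 = 4/7
R = TP/(TP+FN) = 12/24 = 1/2
2 * P * R = 2 * 4/7 * 1/2 = 4/7
P + R = 4/7 + 1/2 = 15/14
F1 = 4/7 / 15/14 = 8/15

8/15


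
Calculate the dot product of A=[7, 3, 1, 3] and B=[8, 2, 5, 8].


Dot product = sum of element-wise products
A[0]*B[0] = 7*8 = 56
A[1]*B[1] = 3*2 = 6
A[2]*B[2] = 1*5 = 5
A[3]*B[3] = 3*8 = 24
Sum = 56 + 6 + 5 + 24 = 91

91


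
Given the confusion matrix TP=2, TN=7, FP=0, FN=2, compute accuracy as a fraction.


Accuracy = (TP + TN) / (TP + TN + FP + FN)
TP + TN = 2 + 7 = 9
Total = 2 + 7 + 0 + 2 = 11
Accuracy = 9 / 11 = 9/11

9/11


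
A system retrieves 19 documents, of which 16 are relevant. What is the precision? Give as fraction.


Precision = relevant_retrieved / total_retrieved
= 16 / 19
= 16 / (16 + 3)
= 16/19

16/19


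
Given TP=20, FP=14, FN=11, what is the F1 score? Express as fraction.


F1 = 2 * P * R / (P + R)
P = TP/(TP+FP) = 20/34 = 10/17
R = TP/(TP+FN) = 20/31 = 20/31
2 * P * R = 2 * 10/17 * 20/31 = 400/527
P + R = 10/17 + 20/31 = 650/527
F1 = 400/527 / 650/527 = 8/13

8/13


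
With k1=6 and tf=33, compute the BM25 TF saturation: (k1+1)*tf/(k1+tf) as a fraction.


BM25 TF component = (k1+1)*tf / (k1+tf)
k1 = 6, tf = 33
Numerator = (6+1)*33 = 231
Denominator = 6 + 33 = 39
= 231/39 = 77/13

77/13


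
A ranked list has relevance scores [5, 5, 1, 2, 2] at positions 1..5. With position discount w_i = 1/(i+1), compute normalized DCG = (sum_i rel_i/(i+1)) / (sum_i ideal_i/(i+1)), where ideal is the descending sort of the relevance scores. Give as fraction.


Position discount weights w_i = 1/(i+1) for i=1..5:
Weights = [1/2, 1/3, 1/4, 1/5, 1/6]
Actual relevance: [5, 5, 1, 2, 2]
DCG = 5/2 + 5/3 + 1/4 + 2/5 + 2/6 = 103/20
Ideal relevance (sorted desc): [5, 5, 2, 2, 1]
Ideal DCG = 5/2 + 5/3 + 2/4 + 2/5 + 1/6 = 157/30
nDCG = DCG / ideal_DCG = 103/20 / 157/30 = 309/314

309/314


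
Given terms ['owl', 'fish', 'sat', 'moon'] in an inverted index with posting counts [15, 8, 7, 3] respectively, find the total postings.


Summing posting list sizes:
'owl': 15 postings
'fish': 8 postings
'sat': 7 postings
'moon': 3 postings
Total = 15 + 8 + 7 + 3 = 33

33


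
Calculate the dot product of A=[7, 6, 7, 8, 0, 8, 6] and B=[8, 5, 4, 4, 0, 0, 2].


Dot product = sum of element-wise products
A[0]*B[0] = 7*8 = 56
A[1]*B[1] = 6*5 = 30
A[2]*B[2] = 7*4 = 28
A[3]*B[3] = 8*4 = 32
A[4]*B[4] = 0*0 = 0
A[5]*B[5] = 8*0 = 0
A[6]*B[6] = 6*2 = 12
Sum = 56 + 30 + 28 + 32 + 0 + 0 + 12 = 158

158
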